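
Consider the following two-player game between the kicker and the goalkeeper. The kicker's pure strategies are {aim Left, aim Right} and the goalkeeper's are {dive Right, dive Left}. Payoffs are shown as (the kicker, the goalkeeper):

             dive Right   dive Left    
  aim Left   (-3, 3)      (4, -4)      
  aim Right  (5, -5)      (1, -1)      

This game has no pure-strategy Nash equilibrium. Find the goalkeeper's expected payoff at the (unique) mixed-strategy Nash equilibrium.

In a mixed equilibrium the goalkeeper is indifferent between dive Right and dive Left; this condition fixes p.
  the goalkeeper's payoff from dive Right: p·3 + (1−p)·(-5) = 8p - 5
  the goalkeeper's payoff from dive Left: p·(-4) + (1−p)·(-1) = -3p - 1
  8p - 5 = -3p - 1  ⇒  11p = 4  ⇒  p = 4/11.
At equilibrium the goalkeeper is indifferent across columns, so the goalkeeper's payoff equals the payoff from dive Right: (4/11)·3 + (7/11)·(-5) = -23/11.

-23/11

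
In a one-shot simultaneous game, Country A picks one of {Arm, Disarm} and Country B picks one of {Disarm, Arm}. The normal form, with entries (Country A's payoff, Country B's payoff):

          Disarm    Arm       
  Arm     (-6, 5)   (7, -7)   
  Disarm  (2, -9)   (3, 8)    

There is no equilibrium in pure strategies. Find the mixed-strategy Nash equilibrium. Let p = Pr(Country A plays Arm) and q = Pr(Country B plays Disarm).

In a mixed equilibrium Country B is indifferent between Disarm and Arm; this condition fixes p.
  Country B's expected payoff from Disarm: p·5 + (1−p)·(-9) = 14p - 9
  Country B's expected payoff from Arm: p·(-7) + (1−p)·8 = -15p + 8
  14p - 9 = -15p + 8  ⇒  29p = 17  ⇒  p = 17/29.
Country A's indifference between Arm and Disarm determines Country B's mixing probability q:
  Country A's expected payoff from Arm: q·(-6) + (1−q)·7 = -13q + 7
  Country A's expected payoff from Disarm: q·2 + (1−q)·3 = -q + 3
  -13q + 7 = -q + 3  ⇒  -12q = -4  ⇒  q = 1/3.

p = 17/29, q = 1/3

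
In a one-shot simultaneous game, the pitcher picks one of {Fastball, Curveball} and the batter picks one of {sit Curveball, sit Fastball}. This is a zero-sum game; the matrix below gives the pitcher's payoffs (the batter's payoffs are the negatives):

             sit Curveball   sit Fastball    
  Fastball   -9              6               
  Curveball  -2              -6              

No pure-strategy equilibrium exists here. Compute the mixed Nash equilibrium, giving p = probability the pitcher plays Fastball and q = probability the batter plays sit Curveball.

The batter's indifference between sit Curveball and sit Fastball determines the pitcher's mixing probability p:
  the batter's payoff from sit Curveball: p·9 + (1−p)·2 = 7p + 2
  the batter's payoff from sit Fastball: p·(-6) + (1−p)·6 = -12p + 6
  7p + 2 = -12p + 6  ⇒  19p = 4  ⇒  p = 4/19.
For the pitcher to be willing to mix, the pitcher must be indifferent between Fastball and Curveball, which pins down the batter's mix.
  the pitcher's payoff to Fastball: q·(-9) + (1−q)·6 = -15q + 6
  the pitcher's payoff to Curveball: q·(-2) + (1−q)·(-6) = 4q - 6
  -15q + 6 = 4q - 6  ⇒  -19q = -12  ⇒  q = 12/19.

p = 4/19, q = 12/19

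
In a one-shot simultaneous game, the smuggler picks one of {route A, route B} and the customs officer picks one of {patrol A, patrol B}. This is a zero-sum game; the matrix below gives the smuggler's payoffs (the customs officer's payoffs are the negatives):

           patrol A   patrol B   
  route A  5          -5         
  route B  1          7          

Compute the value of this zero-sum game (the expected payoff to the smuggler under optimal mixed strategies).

v = 5/2

In a mixed equilibrium the smuggler is indifferent between route A and route B; this condition fixes q.
  the smuggler's expected payoff from route A: q·5 + (1−q)·(-5) = 10q - 5
  the smuggler's expected payoff from route B: q·1 + (1−q)·7 = -6q + 7
  10q - 5 = -6q + 7  ⇒  16q = 12  ⇒  q = 3/4.
The value is the smuggler's expected payoff against this mix (using route A): (3/4)·5 + (1/4)·(-5) = 5/2.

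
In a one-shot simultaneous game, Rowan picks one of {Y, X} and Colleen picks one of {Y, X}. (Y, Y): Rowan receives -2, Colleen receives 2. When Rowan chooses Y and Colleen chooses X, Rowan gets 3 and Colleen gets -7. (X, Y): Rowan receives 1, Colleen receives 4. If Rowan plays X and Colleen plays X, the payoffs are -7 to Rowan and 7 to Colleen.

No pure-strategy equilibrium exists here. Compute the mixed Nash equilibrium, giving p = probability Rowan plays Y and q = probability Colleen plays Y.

p = 1/4, q = 10/13

Rowan's mix must leave Colleen indifferent between Y and X.
  Colleen's payoff from Y: p·2 + (1−p)·4 = -2p + 4
  Colleen's payoff from X: p·(-7) + (1−p)·7 = -14p + 7
  -2p + 4 = -14p + 7  ⇒  12p = 3  ⇒  p = 1/4.
Set Rowan's expected payoff from Y equal to that from X:
  Rowan's expected payoff from Y: q·(-2) + (1−q)·3 = -5q + 3
  Rowan's expected payoff from X: q·1 + (1−q)·(-7) = 8q - 7
  -5q + 3 = 8q - 7  ⇒  -13q = -10  ⇒  q = 10/13.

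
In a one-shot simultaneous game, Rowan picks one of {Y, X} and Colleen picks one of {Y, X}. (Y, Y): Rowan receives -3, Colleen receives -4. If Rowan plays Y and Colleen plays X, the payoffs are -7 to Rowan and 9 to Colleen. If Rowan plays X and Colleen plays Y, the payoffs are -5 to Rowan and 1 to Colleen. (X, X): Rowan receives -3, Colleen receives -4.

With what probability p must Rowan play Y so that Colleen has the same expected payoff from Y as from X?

For Colleen to be willing to mix, Colleen must be indifferent between Y and X, which pins down Rowan's mix.
  Colleen's expected payoff from Y: p·(-4) + (1−p)·1 = -5p + 1
  Colleen's expected payoff from X: p·9 + (1−p)·(-4) = 13p - 4
  -5p + 1 = 13p - 4  ⇒  -18p = -5  ⇒  p = 5/18.

p = 5/18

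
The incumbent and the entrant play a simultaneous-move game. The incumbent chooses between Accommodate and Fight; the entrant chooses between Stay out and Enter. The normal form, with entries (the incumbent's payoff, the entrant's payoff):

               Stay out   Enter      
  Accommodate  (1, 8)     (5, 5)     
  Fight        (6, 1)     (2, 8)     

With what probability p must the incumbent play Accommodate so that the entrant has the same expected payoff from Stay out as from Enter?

p = 7/10

For the entrant to be willing to mix, the entrant must be indifferent between Stay out and Enter, which pins down the incumbent's mix.
  the entrant's payoff from Stay out: p·8 + (1−p)·1 = 7p + 1
  the entrant's payoff from Enter: p·5 + (1−p)·8 = -3p + 8
  7p + 1 = -3p + 8  ⇒  10p = 7  ⇒  p = 7/10.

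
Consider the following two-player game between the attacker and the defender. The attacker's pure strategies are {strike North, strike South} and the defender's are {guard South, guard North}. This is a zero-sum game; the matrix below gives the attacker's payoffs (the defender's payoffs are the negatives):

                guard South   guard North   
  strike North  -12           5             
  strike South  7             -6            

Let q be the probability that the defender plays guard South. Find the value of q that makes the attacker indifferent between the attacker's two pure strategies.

q = 11/30

In a mixed equilibrium the attacker is indifferent between strike North and strike South; this condition fixes q.
  the attacker's payoff from strike North: q·(-12) + (1−q)·5 = -17q + 5
  the attacker's payoff from strike South: q·7 + (1−q)·(-6) = 13q - 6
  -17q + 5 = 13q - 6  ⇒  -30q = -11  ⇒  q = 11/30.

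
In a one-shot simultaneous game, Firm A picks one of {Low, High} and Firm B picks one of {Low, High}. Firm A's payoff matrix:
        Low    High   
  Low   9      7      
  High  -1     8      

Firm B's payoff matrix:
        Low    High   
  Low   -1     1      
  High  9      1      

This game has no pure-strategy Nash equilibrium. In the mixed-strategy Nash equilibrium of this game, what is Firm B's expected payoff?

1

For Firm B to be willing to mix, Firm B must be indifferent between Low and High, which pins down Firm A's mix.
  Firm B's payoff from Low: p·(-1) + (1−p)·9 = -10p + 9
  Firm B's payoff from High: p·1 + (1−p)·1 = 1
  -10p + 9 = 1  ⇒  -10p = -8  ⇒  p = 4/5.
At equilibrium Firm B is indifferent across columns, so Firm B's payoff equals the payoff from Low: (4/5)·(-1) + (1/5)·9 = 1.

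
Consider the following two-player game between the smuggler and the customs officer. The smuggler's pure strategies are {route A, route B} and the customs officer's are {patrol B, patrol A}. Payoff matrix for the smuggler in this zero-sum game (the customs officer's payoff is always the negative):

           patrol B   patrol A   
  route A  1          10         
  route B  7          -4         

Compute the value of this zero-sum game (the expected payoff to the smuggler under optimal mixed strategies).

v = 37/10

For the smuggler to be willing to mix, the smuggler must be indifferent between route A and route B, which pins down the customs officer's mix.
  the smuggler's payoff from route A: q·1 + (1−q)·10 = -9q + 10
  the smuggler's payoff from route B: q·7 + (1−q)·(-4) = 11q - 4
  -9q + 10 = 11q - 4  ⇒  -20q = -14  ⇒  q = 7/10.
The value is the smuggler's expected payoff against this mix (using route A): (7/10)·1 + (3/10)·10 = 37/10.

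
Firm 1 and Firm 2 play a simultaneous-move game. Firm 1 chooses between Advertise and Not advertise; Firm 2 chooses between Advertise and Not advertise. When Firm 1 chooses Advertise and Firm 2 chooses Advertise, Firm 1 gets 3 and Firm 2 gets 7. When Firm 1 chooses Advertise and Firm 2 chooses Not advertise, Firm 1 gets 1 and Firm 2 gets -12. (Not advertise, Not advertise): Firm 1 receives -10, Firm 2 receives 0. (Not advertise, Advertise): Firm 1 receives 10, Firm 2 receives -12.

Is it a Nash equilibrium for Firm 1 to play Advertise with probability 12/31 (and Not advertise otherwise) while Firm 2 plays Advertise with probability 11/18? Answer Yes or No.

Check Firm 2's indifference given Firm 1's mix p = 12/31:
  payoff from Advertise = -144/31; payoff from Not advertise = -144/31 — equal.
Check Firm 1's indifference given Firm 2's mix q = 11/18:
  payoff from Advertise = 20/9; payoff from Not advertise = 20/9 — equal.
Both players are indifferent, so neither can profitably deviate.

Yes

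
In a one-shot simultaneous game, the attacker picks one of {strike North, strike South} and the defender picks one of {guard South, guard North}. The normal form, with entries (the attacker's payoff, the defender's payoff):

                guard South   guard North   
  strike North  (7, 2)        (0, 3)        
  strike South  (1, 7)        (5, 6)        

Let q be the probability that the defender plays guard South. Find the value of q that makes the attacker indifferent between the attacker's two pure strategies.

The attacker's indifference between strike North and strike South determines the defender's mixing probability q:
  the attacker's payoff from strike North: q·7 + (1−q)·0 = 7q
  the attacker's payoff from strike South: q·1 + (1−q)·5 = -4q + 5
  7q = -4q + 5  ⇒  11q = 5  ⇒  q = 5/11.

q = 5/11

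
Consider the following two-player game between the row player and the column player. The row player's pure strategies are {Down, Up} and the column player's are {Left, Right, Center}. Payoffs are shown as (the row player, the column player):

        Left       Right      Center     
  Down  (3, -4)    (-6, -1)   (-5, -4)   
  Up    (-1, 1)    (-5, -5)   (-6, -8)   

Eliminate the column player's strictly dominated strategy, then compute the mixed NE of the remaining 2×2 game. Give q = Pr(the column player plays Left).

The column player's strategy Center is strictly dominated by Right: -1 > -4 and -5 > -8. Eliminate Center.
The column player's mix must leave the row player indifferent between Down and Up.
  the row player's payoff to Down: q·3 + (1−q)·(-6) = 9q - 6
  the row player's payoff to Up: q·(-1) + (1−q)·(-5) = 4q - 5
  9q - 6 = 4q - 5  ⇒  5q = 1  ⇒  q = 1/5.

q = 1/5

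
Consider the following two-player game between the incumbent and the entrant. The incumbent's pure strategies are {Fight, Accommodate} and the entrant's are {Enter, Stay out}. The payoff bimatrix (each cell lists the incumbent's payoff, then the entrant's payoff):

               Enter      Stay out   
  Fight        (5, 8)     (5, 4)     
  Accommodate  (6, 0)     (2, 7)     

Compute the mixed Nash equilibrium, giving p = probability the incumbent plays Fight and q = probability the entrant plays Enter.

In a mixed equilibrium the entrant is indifferent between Enter and Stay out; this condition fixes p.
  the entrant's payoff to Enter: p·8 + (1−p)·0 = 8p
  the entrant's payoff to Stay out: p·4 + (1−p)·7 = -3p + 7
  8p = -3p + 7  ⇒  11p = 7  ⇒  p = 7/11.
For the incumbent to be willing to mix, the incumbent must be indifferent between Fight and Accommodate, which pins down the entrant's mix.
  the incumbent's payoff from Fight: q·5 + (1−q)·5 = 5
  the incumbent's payoff from Accommodate: q·6 + (1−q)·2 = 4q + 2
  5 = 4q + 2  ⇒  -4q = -3  ⇒  q = 3/4.

p = 7/11, q = 3/4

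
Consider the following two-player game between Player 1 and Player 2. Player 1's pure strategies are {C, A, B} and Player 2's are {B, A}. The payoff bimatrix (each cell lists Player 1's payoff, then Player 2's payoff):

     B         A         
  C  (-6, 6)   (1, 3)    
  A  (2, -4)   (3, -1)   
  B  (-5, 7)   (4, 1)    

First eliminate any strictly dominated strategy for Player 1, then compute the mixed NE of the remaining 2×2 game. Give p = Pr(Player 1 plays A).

p = 2/3

Player 1's strategy C is strictly dominated by B: -5 > -6 and 4 > 1. Eliminate C.
Player 2's indifference between B and A determines Player 1's mixing probability p:
  Player 2's payoff to B: p·(-4) + (1−p)·7 = -11p + 7
  Player 2's payoff to A: p·(-1) + (1−p)·1 = -2p + 1
  -11p + 7 = -2p + 1  ⇒  -9p = -6  ⇒  p = 2/3.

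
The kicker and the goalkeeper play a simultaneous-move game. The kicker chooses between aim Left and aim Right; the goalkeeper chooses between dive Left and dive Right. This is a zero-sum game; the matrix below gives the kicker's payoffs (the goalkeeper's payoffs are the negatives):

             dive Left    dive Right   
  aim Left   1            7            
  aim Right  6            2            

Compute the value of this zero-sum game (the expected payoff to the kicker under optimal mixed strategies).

The kicker's indifference between aim Left and aim Right determines the goalkeeper's mixing probability q:
  the kicker's payoff to aim Left: q·1 + (1−q)·7 = -6q + 7
  the kicker's payoff to aim Right: q·6 + (1−q)·2 = 4q + 2
  -6q + 7 = 4q + 2  ⇒  -10q = -5  ⇒  q = 1/2.
The value is the kicker's expected payoff against this mix (using aim Left): (1/2)·1 + (1/2)·7 = 4.

v = 4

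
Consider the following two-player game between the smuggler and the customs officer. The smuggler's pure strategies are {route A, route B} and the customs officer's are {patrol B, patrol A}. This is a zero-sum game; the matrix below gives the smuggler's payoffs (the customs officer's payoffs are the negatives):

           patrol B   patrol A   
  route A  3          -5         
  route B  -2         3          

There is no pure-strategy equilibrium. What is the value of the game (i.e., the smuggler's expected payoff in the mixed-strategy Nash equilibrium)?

v = -1/13

Set the smuggler's expected payoff from route A equal to that from route B:
  the smuggler's expected payoff from route A: q·3 + (1−q)·(-5) = 8q - 5
  the smuggler's expected payoff from route B: q·(-2) + (1−q)·3 = -5q + 3
  8q - 5 = -5q + 3  ⇒  13q = 8  ⇒  q = 8/13.
The value is the smuggler's expected payoff against this mix (using route A): (8/13)·3 + (5/13)·(-5) = -1/13.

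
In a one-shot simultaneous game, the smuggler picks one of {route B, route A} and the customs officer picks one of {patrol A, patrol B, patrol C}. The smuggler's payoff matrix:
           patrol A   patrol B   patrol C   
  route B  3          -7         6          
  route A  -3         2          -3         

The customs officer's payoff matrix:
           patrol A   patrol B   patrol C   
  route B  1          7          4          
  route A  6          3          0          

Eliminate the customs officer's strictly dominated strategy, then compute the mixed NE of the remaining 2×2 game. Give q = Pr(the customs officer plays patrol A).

q = 3/5

The customs officer's strategy patrol C is strictly dominated by patrol B: 7 > 4 and 3 > 0. Eliminate patrol C.
In a mixed equilibrium the smuggler is indifferent between route B and route A; this condition fixes q.
  the smuggler's expected payoff from route B: q·3 + (1−q)·(-7) = 10q - 7
  the smuggler's expected payoff from route A: q·(-3) + (1−q)·2 = -5q + 2
  10q - 7 = -5q + 2  ⇒  15q = 9  ⇒  q = 3/5.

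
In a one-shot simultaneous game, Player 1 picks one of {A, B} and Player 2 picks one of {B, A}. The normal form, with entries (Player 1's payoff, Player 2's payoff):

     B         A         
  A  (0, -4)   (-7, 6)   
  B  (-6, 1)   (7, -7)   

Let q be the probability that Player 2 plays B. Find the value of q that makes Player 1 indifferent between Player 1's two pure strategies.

Set Player 1's expected payoff from A equal to that from B:
  Player 1's expected payoff from A: q·0 + (1−q)·(-7) = 7q - 7
  Player 1's expected payoff from B: q·(-6) + (1−q)·7 = -13q + 7
  7q - 7 = -13q + 7  ⇒  20q = 14  ⇒  q = 7/10.

q = 7/10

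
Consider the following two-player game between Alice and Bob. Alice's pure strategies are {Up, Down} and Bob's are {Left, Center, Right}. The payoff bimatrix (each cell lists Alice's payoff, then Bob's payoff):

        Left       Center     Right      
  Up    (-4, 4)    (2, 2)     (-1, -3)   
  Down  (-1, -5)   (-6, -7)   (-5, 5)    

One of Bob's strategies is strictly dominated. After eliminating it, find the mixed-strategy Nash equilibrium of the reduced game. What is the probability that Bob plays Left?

Bob's strategy Center is strictly dominated by Left: 4 > 2 and -5 > -7. Eliminate Center.
In a mixed equilibrium Alice is indifferent between Up and Down; this condition fixes q.
  Alice's payoff to Up: q·(-4) + (1−q)·(-1) = -3q - 1
  Alice's payoff to Down: q·(-1) + (1−q)·(-5) = 4q - 5
  -3q - 1 = 4q - 5  ⇒  -7q = -4  ⇒  q = 4/7.

q = 4/7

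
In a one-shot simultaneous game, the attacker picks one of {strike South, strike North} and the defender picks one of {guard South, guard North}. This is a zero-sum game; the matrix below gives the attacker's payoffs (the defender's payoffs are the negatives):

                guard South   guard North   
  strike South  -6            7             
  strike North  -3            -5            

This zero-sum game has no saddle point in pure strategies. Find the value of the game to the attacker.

v = -17/5

The attacker's indifference between strike South and strike North determines the defender's mixing probability q:
  the attacker's payoff to strike South: q·(-6) + (1−q)·7 = -13q + 7
  the attacker's payoff to strike North: q·(-3) + (1−q)·(-5) = 2q - 5
  -13q + 7 = 2q - 5  ⇒  -15q = -12  ⇒  q = 4/5.
The value is the attacker's expected payoff against this mix (using strike South): (4/5)·(-6) + (1/5)·7 = -17/5.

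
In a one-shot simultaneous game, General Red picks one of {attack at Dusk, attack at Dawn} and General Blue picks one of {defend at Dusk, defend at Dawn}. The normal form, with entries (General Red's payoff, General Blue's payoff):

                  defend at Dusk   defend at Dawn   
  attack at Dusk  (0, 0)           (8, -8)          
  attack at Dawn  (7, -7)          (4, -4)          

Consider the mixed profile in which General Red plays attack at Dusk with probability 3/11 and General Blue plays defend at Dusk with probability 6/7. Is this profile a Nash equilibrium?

Given General Blue's mix q = 6/7, General Red's payoff from attack at Dusk is 8/7 but from attack at Dawn is 46/7. General Red strictly prefers attack at Dawn, so General Red would not mix.
So the proposed profile is not a Nash equilibrium.

No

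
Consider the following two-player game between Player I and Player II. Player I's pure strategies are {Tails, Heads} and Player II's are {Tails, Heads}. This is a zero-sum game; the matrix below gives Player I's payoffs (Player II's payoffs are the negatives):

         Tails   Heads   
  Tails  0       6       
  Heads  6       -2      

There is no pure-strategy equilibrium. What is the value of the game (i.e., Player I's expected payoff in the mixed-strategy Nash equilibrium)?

v = 18/7

Player II's mix must leave Player I indifferent between Tails and Heads.
  Player I's payoff to Tails: q·0 + (1−q)·6 = -6q + 6
  Player I's payoff to Heads: q·6 + (1−q)·(-2) = 8q - 2
  -6q + 6 = 8q - 2  ⇒  -14q = -8  ⇒  q = 4/7.
The value is Player I's expected payoff against this mix (using Tails): (4/7)·0 + (3/7)·6 = 18/7.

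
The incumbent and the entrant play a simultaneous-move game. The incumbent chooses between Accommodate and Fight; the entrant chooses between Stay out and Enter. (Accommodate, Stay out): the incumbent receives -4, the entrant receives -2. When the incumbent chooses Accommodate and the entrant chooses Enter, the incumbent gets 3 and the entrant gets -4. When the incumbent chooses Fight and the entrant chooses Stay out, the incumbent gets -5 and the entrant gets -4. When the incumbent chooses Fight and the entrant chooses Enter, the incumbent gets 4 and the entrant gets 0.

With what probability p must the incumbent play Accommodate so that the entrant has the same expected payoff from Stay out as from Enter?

Set the entrant's expected payoff from Stay out equal to that from Enter:
  the entrant's payoff to Stay out: p·(-2) + (1−p)·(-4) = 2p - 4
  the entrant's payoff to Enter: p·(-4) + (1−p)·0 = -4p
  2p - 4 = -4p  ⇒  6p = 4  ⇒  p = 2/3.

p = 2/3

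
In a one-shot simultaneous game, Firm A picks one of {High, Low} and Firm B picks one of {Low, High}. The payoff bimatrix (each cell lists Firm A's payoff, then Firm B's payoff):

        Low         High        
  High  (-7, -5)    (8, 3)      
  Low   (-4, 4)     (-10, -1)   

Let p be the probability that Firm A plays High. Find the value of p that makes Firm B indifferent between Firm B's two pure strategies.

Firm A's mix must leave Firm B indifferent between Low and High.
  Firm B's payoff from Low: p·(-5) + (1−p)·4 = -9p + 4
  Firm B's payoff from High: p·3 + (1−p)·(-1) = 4p - 1
  -9p + 4 = 4p - 1  ⇒  -13p = -5  ⇒  p = 5/13.

p = 5/13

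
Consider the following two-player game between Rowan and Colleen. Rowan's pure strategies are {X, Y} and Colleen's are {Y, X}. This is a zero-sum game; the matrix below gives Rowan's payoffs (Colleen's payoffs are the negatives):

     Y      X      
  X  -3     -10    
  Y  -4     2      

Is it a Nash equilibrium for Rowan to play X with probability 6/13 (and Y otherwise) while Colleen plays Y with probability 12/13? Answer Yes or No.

Yes

Check Colleen's indifference given Rowan's mix p = 6/13:
  payoff from Y = 46/13; payoff from X = 46/13 — equal.
Check Rowan's indifference given Colleen's mix q = 12/13:
  payoff from X = -46/13; payoff from Y = -46/13 — equal.
Both players are indifferent, so neither can profitably deviate.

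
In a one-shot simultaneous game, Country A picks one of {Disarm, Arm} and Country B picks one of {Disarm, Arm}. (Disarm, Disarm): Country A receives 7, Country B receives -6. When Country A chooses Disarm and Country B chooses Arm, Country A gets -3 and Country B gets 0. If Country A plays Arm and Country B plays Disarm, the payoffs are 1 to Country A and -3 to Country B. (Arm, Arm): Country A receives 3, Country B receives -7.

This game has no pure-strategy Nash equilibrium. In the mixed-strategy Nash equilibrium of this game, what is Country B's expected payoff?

Country A's mix must leave Country B indifferent between Disarm and Arm.
  Country B's expected payoff from Disarm: p·(-6) + (1−p)·(-3) = -3p - 3
  Country B's expected payoff from Arm: p·0 + (1−p)·(-7) = 7p - 7
  -3p - 3 = 7p - 7  ⇒  -10p = -4  ⇒  p = 2/5.
At equilibrium Country B is indifferent across columns, so Country B's payoff equals the payoff from Disarm: (2/5)·(-6) + (3/5)·(-3) = -21/5.

-21/5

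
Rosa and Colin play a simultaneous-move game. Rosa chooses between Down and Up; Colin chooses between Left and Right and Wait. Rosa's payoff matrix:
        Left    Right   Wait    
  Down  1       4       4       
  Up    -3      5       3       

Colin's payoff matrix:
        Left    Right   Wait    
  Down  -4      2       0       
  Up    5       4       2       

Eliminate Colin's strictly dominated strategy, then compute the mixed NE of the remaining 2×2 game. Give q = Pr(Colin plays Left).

q = 1/5

Colin's strategy Wait is strictly dominated by Right: 2 > 0 and 4 > 2. Eliminate Wait.
Set Rosa's expected payoff from Down equal to that from Up:
  Rosa's payoff to Down: q·1 + (1−q)·4 = -3q + 4
  Rosa's payoff to Up: q·(-3) + (1−q)·5 = -8q + 5
  -3q + 4 = -8q + 5  ⇒  5q = 1  ⇒  q = 1/5.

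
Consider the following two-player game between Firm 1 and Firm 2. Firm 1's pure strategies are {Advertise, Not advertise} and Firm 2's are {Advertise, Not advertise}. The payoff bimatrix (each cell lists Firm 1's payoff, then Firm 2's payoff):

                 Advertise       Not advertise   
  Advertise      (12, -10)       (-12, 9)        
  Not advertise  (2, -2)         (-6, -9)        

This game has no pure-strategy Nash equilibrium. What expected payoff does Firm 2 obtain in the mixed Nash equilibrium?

-54/13

Firm 1's mix must leave Firm 2 indifferent between Advertise and Not advertise.
  Firm 2's expected payoff from Advertise: p·(-10) + (1−p)·(-2) = -8p - 2
  Firm 2's expected payoff from Not advertise: p·9 + (1−p)·(-9) = 18p - 9
  -8p - 2 = 18p - 9  ⇒  -26p = -7  ⇒  p = 7/26.
At equilibrium Firm 2 is indifferent across columns, so Firm 2's payoff equals the payoff from Advertise: (7/26)·(-10) + (19/26)·(-2) = -54/13.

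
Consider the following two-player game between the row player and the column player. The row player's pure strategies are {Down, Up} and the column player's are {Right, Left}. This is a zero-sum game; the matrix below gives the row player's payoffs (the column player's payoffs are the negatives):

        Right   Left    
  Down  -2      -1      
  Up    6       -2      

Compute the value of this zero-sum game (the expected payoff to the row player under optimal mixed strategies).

In a mixed equilibrium the row player is indifferent between Down and Up; this condition fixes q.
  the row player's payoff to Down: q·(-2) + (1−q)·(-1) = -q - 1
  the row player's payoff to Up: q·6 + (1−q)·(-2) = 8q - 2
  -q - 1 = 8q - 2  ⇒  -9q = -1  ⇒  q = 1/9.
The value is the row player's expected payoff against this mix (using Down): (1/9)·(-2) + (8/9)·(-1) = -10/9.

v = -10/9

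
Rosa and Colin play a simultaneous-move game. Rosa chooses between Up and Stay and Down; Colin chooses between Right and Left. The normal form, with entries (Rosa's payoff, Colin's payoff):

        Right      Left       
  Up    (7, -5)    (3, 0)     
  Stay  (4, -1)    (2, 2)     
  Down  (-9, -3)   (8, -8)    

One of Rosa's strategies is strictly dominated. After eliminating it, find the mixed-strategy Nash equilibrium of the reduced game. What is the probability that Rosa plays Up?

Rosa's strategy Stay is strictly dominated by Up: 7 > 4 and 3 > 2. Eliminate Stay.
In a mixed equilibrium Colin is indifferent between Right and Left; this condition fixes p.
  Colin's payoff from Right: p·(-5) + (1−p)·(-3) = -2p - 3
  Colin's payoff from Left: p·0 + (1−p)·(-8) = 8p - 8
  -2p - 3 = 8p - 8  ⇒  -10p = -5  ⇒  p = 1/2.

p = 1/2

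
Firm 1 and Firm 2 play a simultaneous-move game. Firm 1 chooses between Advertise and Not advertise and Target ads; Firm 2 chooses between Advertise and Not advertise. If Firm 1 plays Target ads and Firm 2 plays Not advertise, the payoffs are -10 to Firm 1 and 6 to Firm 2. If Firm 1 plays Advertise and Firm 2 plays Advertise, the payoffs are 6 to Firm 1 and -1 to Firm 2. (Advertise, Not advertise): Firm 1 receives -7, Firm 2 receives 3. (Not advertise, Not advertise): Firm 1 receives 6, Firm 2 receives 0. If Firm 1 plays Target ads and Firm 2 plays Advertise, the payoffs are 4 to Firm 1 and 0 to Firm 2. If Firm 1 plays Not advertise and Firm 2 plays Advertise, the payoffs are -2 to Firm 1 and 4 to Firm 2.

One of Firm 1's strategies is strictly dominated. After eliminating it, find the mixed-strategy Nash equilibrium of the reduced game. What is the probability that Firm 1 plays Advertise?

Firm 1's strategy Target ads is strictly dominated by Advertise: 6 > 4 and -7 > -10. Eliminate Target ads.
Set Firm 2's expected payoff from Advertise equal to that from Not advertise:
  Firm 2's payoff from Advertise: p·(-1) + (1−p)·4 = -5p + 4
  Firm 2's payoff from Not advertise: p·3 + (1−p)·0 = 3p
  -5p + 4 = 3p  ⇒  -8p = -4  ⇒  p = 1/2.

p = 1/2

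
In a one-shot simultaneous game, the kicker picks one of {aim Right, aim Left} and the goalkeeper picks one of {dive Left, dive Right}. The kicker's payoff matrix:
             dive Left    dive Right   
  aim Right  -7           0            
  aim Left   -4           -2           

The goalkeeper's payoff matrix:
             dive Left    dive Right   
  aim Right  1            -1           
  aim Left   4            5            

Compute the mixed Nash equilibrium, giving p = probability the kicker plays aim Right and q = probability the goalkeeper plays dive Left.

p = 1/3, q = 2/5

Set the goalkeeper's expected payoff from dive Left equal to that from dive Right:
  the goalkeeper's payoff from dive Left: p·1 + (1−p)·4 = -3p + 4
  the goalkeeper's payoff from dive Right: p·(-1) + (1−p)·5 = -6p + 5
  -3p + 4 = -6p + 5  ⇒  3p = 1  ⇒  p = 1/3.
The kicker's indifference between aim Right and aim Left determines the goalkeeper's mixing probability q:
  the kicker's payoff to aim Right: q·(-7) + (1−q)·0 = -7q
  the kicker's payoff to aim Left: q·(-4) + (1−q)·(-2) = -2q - 2
  -7q = -2q - 2  ⇒  -5q = -2  ⇒  q = 2/5.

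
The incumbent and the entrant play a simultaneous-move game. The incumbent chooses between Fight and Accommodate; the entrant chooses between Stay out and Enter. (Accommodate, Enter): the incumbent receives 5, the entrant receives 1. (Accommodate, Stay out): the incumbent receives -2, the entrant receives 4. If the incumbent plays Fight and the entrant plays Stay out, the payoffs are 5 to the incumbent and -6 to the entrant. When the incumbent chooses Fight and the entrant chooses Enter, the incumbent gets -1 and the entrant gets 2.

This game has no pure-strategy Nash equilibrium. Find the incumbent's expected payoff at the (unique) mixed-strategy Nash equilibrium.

23/13

The entrant's mix must leave the incumbent indifferent between Fight and Accommodate.
  the incumbent's payoff from Fight: q·5 + (1−q)·(-1) = 6q - 1
  the incumbent's payoff from Accommodate: q·(-2) + (1−q)·5 = -7q + 5
  6q - 1 = -7q + 5  ⇒  13q = 6  ⇒  q = 6/13.
At equilibrium the incumbent is indifferent across rows, so the incumbent's payoff equals the payoff from Fight: (6/13)·5 + (7/13)·(-1) = 23/13.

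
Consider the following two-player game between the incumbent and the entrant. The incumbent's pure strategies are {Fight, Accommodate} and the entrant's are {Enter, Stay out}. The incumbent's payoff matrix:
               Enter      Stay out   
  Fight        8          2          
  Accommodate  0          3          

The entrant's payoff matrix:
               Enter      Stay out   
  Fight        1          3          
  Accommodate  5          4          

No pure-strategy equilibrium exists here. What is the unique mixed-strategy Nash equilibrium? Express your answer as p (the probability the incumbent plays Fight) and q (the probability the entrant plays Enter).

The entrant's indifference between Enter and Stay out determines the incumbent's mixing probability p:
  the entrant's payoff from Enter: p·1 + (1−p)·5 = -4p + 5
  the entrant's payoff from Stay out: p·3 + (1−p)·4 = -p + 4
  -4p + 5 = -p + 4  ⇒  -3p = -1  ⇒  p = 1/3.
The incumbent's indifference between Fight and Accommodate determines the entrant's mixing probability q:
  the incumbent's expected payoff from Fight: q·8 + (1−q)·2 = 6q + 2
  the incumbent's expected payoff from Accommodate: q·0 + (1−q)·3 = -3q + 3
  6q + 2 = -3q + 3  ⇒  9q = 1  ⇒  q = 1/9.

p = 1/3, q = 1/9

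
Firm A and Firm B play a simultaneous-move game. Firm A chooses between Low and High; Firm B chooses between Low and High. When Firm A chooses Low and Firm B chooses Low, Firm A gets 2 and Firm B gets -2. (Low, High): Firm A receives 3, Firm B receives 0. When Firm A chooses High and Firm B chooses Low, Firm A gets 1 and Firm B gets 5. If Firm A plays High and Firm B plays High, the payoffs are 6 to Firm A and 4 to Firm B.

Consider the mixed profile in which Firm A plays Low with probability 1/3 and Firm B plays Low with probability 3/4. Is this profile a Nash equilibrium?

Check Firm B's indifference given Firm A's mix p = 1/3:
  payoff from Low = 8/3; payoff from High = 8/3 — equal.
Check Firm A's indifference given Firm B's mix q = 3/4:
  payoff from Low = 9/4; payoff from High = 9/4 — equal.
Both players are indifferent, so neither can profitably deviate.

Yes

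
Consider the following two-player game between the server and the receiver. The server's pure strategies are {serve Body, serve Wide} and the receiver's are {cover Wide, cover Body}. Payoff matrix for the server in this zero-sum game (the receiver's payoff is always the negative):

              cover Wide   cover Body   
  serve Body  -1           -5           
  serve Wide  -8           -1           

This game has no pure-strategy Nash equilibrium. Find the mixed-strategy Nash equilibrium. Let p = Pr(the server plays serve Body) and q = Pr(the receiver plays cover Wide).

p = 7/11, q = 4/11

Set the receiver's expected payoff from cover Wide equal to that from cover Body:
  the receiver's payoff from cover Wide: p·1 + (1−p)·8 = -7p + 8
  the receiver's payoff from cover Body: p·5 + (1−p)·1 = 4p + 1
  -7p + 8 = 4p + 1  ⇒  -11p = -7  ⇒  p = 7/11.
The server's indifference between serve Body and serve Wide determines the receiver's mixing probability q:
  the server's payoff to serve Body: q·(-1) + (1−q)·(-5) = 4q - 5
  the server's payoff to serve Wide: q·(-8) + (1−q)·(-1) = -7q - 1
  4q - 5 = -7q - 1  ⇒  11q = 4  ⇒  q = 4/11.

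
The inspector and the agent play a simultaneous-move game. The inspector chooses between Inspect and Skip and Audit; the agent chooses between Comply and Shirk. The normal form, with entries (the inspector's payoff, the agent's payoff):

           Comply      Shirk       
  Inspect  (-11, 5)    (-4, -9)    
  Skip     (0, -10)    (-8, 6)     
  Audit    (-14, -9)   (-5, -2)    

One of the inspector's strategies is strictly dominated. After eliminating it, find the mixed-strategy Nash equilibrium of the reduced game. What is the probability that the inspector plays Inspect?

p = 8/15

The inspector's strategy Audit is strictly dominated by Inspect: -11 > -14 and -4 > -5. Eliminate Audit.
The inspector's mix must leave the agent indifferent between Comply and Shirk.
  the agent's payoff to Comply: p·5 + (1−p)·(-10) = 15p - 10
  the agent's payoff to Shirk: p·(-9) + (1−p)·6 = -15p + 6
  15p - 10 = -15p + 6  ⇒  30p = 16  ⇒  p = 8/15.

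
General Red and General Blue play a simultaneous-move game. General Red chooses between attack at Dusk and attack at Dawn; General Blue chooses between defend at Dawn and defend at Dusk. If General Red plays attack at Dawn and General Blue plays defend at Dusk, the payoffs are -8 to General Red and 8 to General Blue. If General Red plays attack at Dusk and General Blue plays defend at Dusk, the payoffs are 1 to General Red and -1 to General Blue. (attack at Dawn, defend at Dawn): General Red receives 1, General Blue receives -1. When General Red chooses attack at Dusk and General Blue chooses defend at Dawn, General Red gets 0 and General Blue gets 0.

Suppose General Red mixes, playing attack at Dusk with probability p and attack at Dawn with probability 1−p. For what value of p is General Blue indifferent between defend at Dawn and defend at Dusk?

General Red's mix must leave General Blue indifferent between defend at Dawn and defend at Dusk.
  General Blue's expected payoff from defend at Dawn: p·0 + (1−p)·(-1) = p - 1
  General Blue's expected payoff from defend at Dusk: p·(-1) + (1−p)·8 = -9p + 8
  p - 1 = -9p + 8  ⇒  10p = 9  ⇒  p = 9/10.

p = 9/10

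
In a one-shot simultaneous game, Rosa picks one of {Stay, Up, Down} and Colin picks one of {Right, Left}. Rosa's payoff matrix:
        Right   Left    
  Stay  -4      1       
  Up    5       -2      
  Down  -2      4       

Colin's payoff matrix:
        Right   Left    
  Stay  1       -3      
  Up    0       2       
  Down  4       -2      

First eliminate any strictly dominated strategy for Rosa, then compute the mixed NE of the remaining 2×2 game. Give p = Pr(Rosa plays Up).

p = 3/4

Rosa's strategy Stay is strictly dominated by Down: -2 > -4 and 4 > 1. Eliminate Stay.
Set Colin's expected payoff from Right equal to that from Left:
  Colin's payoff from Right: p·0 + (1−p)·4 = -4p + 4
  Colin's payoff from Left: p·2 + (1−p)·(-2) = 4p - 2
  -4p + 4 = 4p - 2  ⇒  -8p = -6  ⇒  p = 3/4.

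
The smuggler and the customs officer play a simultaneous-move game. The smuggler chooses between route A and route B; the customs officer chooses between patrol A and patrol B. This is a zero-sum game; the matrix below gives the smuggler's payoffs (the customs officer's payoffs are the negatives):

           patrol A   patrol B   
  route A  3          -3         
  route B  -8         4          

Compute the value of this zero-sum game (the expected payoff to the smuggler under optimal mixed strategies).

v = -2/3

Set the smuggler's expected payoff from route A equal to that from route B:
  the smuggler's payoff to route A: q·3 + (1−q)·(-3) = 6q - 3
  the smuggler's payoff to route B: q·(-8) + (1−q)·4 = -12q + 4
  6q - 3 = -12q + 4  ⇒  18q = 7  ⇒  q = 7/18.
The value is the smuggler's expected payoff against this mix (using route A): (7/18)·3 + (11/18)·(-3) = -2/3.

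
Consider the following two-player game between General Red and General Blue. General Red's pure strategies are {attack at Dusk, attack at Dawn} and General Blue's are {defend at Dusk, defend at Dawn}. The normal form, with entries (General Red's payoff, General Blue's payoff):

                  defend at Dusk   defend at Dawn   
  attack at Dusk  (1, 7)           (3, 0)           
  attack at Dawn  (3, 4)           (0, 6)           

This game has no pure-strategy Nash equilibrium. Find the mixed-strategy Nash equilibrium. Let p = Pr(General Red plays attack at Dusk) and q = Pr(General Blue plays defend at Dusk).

General Red's mix must leave General Blue indifferent between defend at Dusk and defend at Dawn.
  General Blue's expected payoff from defend at Dusk: p·7 + (1−p)·4 = 3p + 4
  General Blue's expected payoff from defend at Dawn: p·0 + (1−p)·6 = -6p + 6
  3p + 4 = -6p + 6  ⇒  9p = 2  ⇒  p = 2/9.
General Blue's mix must leave General Red indifferent between attack at Dusk and attack at Dawn.
  General Red's payoff from attack at Dusk: q·1 + (1−q)·3 = -2q + 3
  General Red's payoff from attack at Dawn: q·3 + (1−q)·0 = 3q
  -2q + 3 = 3q  ⇒  -5q = -3  ⇒  q = 3/5.

p = 2/9, q = 3/5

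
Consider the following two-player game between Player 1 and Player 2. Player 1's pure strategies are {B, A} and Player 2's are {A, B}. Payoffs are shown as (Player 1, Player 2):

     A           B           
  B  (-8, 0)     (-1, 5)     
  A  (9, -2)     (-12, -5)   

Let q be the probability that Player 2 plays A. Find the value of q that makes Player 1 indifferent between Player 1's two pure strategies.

q = 11/28

In a mixed equilibrium Player 1 is indifferent between B and A; this condition fixes q.
  Player 1's expected payoff from B: q·(-8) + (1−q)·(-1) = -7q - 1
  Player 1's expected payoff from A: q·9 + (1−q)·(-12) = 21q - 12
  -7q - 1 = 21q - 12  ⇒  -28q = -11  ⇒  q = 11/28.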